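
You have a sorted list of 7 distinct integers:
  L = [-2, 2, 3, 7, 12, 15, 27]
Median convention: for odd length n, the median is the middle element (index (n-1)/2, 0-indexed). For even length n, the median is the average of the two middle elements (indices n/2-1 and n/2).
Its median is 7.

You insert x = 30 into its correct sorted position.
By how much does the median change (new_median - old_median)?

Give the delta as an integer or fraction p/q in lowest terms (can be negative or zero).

Old median = 7
After inserting x = 30: new sorted = [-2, 2, 3, 7, 12, 15, 27, 30]
New median = 19/2
Delta = 19/2 - 7 = 5/2

Answer: 5/2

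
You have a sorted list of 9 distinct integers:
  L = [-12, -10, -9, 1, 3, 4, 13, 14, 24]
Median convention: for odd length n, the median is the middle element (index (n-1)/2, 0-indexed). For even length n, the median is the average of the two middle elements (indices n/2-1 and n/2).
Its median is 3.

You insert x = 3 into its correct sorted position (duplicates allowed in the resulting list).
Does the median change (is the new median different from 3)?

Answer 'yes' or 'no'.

Answer: no

Derivation:
Old median = 3
Insert x = 3
New median = 3
Changed? no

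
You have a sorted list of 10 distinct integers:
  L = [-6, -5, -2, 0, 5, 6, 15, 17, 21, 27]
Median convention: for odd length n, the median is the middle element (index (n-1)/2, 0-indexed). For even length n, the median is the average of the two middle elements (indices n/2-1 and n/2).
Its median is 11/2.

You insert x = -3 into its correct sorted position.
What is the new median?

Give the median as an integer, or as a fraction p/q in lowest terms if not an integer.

Old list (sorted, length 10): [-6, -5, -2, 0, 5, 6, 15, 17, 21, 27]
Old median = 11/2
Insert x = -3
Old length even (10). Middle pair: indices 4,5 = 5,6.
New length odd (11). New median = single middle element.
x = -3: 2 elements are < x, 8 elements are > x.
New sorted list: [-6, -5, -3, -2, 0, 5, 6, 15, 17, 21, 27]
New median = 5

Answer: 5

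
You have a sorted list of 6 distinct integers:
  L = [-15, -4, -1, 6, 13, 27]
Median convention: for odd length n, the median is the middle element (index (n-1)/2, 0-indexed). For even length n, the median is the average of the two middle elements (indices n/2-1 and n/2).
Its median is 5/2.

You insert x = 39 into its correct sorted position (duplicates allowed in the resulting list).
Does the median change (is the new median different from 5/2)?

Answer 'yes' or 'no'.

Old median = 5/2
Insert x = 39
New median = 6
Changed? yes

Answer: yes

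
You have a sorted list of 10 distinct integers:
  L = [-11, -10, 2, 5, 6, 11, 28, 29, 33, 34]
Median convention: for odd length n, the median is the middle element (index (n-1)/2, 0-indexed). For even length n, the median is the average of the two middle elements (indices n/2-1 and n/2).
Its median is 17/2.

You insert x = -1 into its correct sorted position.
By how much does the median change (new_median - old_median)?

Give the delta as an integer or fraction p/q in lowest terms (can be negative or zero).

Old median = 17/2
After inserting x = -1: new sorted = [-11, -10, -1, 2, 5, 6, 11, 28, 29, 33, 34]
New median = 6
Delta = 6 - 17/2 = -5/2

Answer: -5/2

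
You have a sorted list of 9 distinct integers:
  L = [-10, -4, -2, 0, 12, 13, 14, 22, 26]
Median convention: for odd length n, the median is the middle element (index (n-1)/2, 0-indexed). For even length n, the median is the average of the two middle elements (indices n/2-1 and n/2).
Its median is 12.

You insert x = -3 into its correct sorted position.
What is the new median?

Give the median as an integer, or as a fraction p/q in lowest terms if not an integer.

Answer: 6

Derivation:
Old list (sorted, length 9): [-10, -4, -2, 0, 12, 13, 14, 22, 26]
Old median = 12
Insert x = -3
Old length odd (9). Middle was index 4 = 12.
New length even (10). New median = avg of two middle elements.
x = -3: 2 elements are < x, 7 elements are > x.
New sorted list: [-10, -4, -3, -2, 0, 12, 13, 14, 22, 26]
New median = 6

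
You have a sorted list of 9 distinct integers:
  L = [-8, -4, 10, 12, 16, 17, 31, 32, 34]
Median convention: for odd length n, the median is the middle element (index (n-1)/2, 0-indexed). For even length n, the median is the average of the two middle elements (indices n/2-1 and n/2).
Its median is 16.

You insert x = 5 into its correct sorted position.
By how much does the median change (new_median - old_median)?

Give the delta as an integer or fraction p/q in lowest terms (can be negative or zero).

Old median = 16
After inserting x = 5: new sorted = [-8, -4, 5, 10, 12, 16, 17, 31, 32, 34]
New median = 14
Delta = 14 - 16 = -2

Answer: -2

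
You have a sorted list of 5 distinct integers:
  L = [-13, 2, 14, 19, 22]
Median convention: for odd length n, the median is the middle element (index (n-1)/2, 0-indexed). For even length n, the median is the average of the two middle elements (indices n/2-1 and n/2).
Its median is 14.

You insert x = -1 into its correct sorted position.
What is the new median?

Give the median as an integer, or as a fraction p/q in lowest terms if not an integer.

Answer: 8

Derivation:
Old list (sorted, length 5): [-13, 2, 14, 19, 22]
Old median = 14
Insert x = -1
Old length odd (5). Middle was index 2 = 14.
New length even (6). New median = avg of two middle elements.
x = -1: 1 elements are < x, 4 elements are > x.
New sorted list: [-13, -1, 2, 14, 19, 22]
New median = 8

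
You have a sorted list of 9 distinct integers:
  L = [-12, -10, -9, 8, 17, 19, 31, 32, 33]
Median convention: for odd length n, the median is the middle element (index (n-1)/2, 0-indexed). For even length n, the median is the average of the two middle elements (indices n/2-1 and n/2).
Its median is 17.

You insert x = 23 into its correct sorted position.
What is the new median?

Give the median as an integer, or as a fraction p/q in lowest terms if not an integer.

Old list (sorted, length 9): [-12, -10, -9, 8, 17, 19, 31, 32, 33]
Old median = 17
Insert x = 23
Old length odd (9). Middle was index 4 = 17.
New length even (10). New median = avg of two middle elements.
x = 23: 6 elements are < x, 3 elements are > x.
New sorted list: [-12, -10, -9, 8, 17, 19, 23, 31, 32, 33]
New median = 18

Answer: 18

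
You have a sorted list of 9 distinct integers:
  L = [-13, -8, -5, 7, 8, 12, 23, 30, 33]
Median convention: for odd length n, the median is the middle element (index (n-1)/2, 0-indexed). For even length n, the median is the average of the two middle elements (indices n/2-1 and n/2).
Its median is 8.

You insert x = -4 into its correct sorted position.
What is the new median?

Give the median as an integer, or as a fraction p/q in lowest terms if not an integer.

Old list (sorted, length 9): [-13, -8, -5, 7, 8, 12, 23, 30, 33]
Old median = 8
Insert x = -4
Old length odd (9). Middle was index 4 = 8.
New length even (10). New median = avg of two middle elements.
x = -4: 3 elements are < x, 6 elements are > x.
New sorted list: [-13, -8, -5, -4, 7, 8, 12, 23, 30, 33]
New median = 15/2

Answer: 15/2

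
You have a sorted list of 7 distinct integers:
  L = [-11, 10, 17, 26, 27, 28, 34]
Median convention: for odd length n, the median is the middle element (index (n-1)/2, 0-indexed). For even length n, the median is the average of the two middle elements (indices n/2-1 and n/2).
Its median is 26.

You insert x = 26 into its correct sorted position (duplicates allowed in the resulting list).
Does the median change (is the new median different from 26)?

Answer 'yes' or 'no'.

Old median = 26
Insert x = 26
New median = 26
Changed? no

Answer: no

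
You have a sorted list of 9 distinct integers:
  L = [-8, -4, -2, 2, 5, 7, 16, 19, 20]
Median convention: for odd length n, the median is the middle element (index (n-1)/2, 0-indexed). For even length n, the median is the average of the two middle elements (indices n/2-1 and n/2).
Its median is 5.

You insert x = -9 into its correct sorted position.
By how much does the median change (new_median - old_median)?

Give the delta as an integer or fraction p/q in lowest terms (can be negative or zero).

Answer: -3/2

Derivation:
Old median = 5
After inserting x = -9: new sorted = [-9, -8, -4, -2, 2, 5, 7, 16, 19, 20]
New median = 7/2
Delta = 7/2 - 5 = -3/2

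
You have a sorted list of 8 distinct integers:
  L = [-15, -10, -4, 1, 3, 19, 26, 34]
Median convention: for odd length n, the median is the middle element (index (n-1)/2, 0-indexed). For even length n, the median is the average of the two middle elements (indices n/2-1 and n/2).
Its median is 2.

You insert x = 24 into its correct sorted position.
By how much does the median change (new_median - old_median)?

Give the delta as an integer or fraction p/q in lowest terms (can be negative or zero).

Old median = 2
After inserting x = 24: new sorted = [-15, -10, -4, 1, 3, 19, 24, 26, 34]
New median = 3
Delta = 3 - 2 = 1

Answer: 1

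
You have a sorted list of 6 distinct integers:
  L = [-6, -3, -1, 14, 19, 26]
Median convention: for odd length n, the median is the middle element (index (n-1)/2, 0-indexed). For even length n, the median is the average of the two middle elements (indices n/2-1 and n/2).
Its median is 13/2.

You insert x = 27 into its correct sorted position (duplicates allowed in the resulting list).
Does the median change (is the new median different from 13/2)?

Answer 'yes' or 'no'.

Old median = 13/2
Insert x = 27
New median = 14
Changed? yes

Answer: yes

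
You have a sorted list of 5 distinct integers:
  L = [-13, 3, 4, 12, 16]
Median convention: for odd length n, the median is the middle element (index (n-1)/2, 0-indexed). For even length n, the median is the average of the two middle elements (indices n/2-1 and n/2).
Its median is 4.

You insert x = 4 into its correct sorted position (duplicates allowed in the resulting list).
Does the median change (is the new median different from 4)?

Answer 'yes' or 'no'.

Answer: no

Derivation:
Old median = 4
Insert x = 4
New median = 4
Changed? no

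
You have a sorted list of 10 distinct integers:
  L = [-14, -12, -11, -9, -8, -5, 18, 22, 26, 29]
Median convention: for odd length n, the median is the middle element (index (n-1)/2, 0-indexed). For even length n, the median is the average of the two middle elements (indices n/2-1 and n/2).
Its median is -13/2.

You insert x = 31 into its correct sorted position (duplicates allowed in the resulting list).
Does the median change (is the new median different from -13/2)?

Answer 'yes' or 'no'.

Answer: yes

Derivation:
Old median = -13/2
Insert x = 31
New median = -5
Changed? yes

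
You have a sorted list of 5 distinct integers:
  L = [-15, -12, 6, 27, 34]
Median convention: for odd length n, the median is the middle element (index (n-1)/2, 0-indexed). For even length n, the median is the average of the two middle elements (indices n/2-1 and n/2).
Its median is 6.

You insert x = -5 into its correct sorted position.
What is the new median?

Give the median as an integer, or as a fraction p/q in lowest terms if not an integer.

Old list (sorted, length 5): [-15, -12, 6, 27, 34]
Old median = 6
Insert x = -5
Old length odd (5). Middle was index 2 = 6.
New length even (6). New median = avg of two middle elements.
x = -5: 2 elements are < x, 3 elements are > x.
New sorted list: [-15, -12, -5, 6, 27, 34]
New median = 1/2

Answer: 1/2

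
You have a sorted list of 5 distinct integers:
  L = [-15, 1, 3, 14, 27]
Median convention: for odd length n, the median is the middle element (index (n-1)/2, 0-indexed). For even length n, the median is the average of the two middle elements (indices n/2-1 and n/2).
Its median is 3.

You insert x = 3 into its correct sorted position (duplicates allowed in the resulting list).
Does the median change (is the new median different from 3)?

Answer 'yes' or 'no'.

Old median = 3
Insert x = 3
New median = 3
Changed? no

Answer: no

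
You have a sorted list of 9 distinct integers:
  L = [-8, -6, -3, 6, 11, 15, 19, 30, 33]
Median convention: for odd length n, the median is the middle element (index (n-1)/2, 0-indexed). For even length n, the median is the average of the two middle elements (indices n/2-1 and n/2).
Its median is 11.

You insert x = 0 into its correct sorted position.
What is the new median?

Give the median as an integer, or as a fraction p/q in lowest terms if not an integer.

Answer: 17/2

Derivation:
Old list (sorted, length 9): [-8, -6, -3, 6, 11, 15, 19, 30, 33]
Old median = 11
Insert x = 0
Old length odd (9). Middle was index 4 = 11.
New length even (10). New median = avg of two middle elements.
x = 0: 3 elements are < x, 6 elements are > x.
New sorted list: [-8, -6, -3, 0, 6, 11, 15, 19, 30, 33]
New median = 17/2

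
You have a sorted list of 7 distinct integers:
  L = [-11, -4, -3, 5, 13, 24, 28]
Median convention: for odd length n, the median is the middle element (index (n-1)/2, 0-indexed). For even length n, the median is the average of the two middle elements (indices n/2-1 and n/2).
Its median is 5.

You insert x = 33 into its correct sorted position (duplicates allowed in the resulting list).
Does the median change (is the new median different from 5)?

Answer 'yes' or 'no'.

Answer: yes

Derivation:
Old median = 5
Insert x = 33
New median = 9
Changed? yes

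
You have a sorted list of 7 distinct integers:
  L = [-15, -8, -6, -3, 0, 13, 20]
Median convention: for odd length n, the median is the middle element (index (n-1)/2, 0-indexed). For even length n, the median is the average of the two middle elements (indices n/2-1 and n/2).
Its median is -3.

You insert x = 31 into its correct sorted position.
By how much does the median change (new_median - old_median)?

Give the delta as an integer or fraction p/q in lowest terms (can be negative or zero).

Answer: 3/2

Derivation:
Old median = -3
After inserting x = 31: new sorted = [-15, -8, -6, -3, 0, 13, 20, 31]
New median = -3/2
Delta = -3/2 - -3 = 3/2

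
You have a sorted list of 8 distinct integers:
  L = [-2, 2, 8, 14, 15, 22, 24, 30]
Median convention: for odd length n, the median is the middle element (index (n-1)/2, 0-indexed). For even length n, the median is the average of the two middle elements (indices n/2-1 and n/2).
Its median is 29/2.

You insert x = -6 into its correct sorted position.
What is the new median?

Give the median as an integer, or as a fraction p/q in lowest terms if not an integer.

Answer: 14

Derivation:
Old list (sorted, length 8): [-2, 2, 8, 14, 15, 22, 24, 30]
Old median = 29/2
Insert x = -6
Old length even (8). Middle pair: indices 3,4 = 14,15.
New length odd (9). New median = single middle element.
x = -6: 0 elements are < x, 8 elements are > x.
New sorted list: [-6, -2, 2, 8, 14, 15, 22, 24, 30]
New median = 14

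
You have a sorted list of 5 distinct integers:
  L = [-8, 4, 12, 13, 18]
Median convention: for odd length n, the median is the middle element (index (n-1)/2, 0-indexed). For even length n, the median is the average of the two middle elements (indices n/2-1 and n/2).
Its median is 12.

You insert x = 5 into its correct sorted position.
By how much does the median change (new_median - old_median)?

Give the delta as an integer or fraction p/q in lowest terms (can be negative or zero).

Answer: -7/2

Derivation:
Old median = 12
After inserting x = 5: new sorted = [-8, 4, 5, 12, 13, 18]
New median = 17/2
Delta = 17/2 - 12 = -7/2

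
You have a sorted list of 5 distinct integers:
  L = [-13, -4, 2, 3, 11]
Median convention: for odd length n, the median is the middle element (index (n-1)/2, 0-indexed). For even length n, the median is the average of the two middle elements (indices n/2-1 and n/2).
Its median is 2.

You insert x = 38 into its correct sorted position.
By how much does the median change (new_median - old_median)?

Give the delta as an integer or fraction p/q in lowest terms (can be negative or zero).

Old median = 2
After inserting x = 38: new sorted = [-13, -4, 2, 3, 11, 38]
New median = 5/2
Delta = 5/2 - 2 = 1/2

Answer: 1/2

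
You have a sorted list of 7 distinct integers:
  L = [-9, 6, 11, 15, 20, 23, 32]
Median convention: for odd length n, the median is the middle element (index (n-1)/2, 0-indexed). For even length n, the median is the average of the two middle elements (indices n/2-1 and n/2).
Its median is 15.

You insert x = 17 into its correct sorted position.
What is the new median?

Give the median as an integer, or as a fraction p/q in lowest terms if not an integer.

Answer: 16

Derivation:
Old list (sorted, length 7): [-9, 6, 11, 15, 20, 23, 32]
Old median = 15
Insert x = 17
Old length odd (7). Middle was index 3 = 15.
New length even (8). New median = avg of two middle elements.
x = 17: 4 elements are < x, 3 elements are > x.
New sorted list: [-9, 6, 11, 15, 17, 20, 23, 32]
New median = 16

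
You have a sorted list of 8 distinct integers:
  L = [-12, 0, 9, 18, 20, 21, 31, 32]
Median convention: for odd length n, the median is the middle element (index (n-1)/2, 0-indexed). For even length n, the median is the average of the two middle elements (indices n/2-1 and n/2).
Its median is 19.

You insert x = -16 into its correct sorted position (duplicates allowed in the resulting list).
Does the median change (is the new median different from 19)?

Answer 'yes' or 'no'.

Old median = 19
Insert x = -16
New median = 18
Changed? yes

Answer: yes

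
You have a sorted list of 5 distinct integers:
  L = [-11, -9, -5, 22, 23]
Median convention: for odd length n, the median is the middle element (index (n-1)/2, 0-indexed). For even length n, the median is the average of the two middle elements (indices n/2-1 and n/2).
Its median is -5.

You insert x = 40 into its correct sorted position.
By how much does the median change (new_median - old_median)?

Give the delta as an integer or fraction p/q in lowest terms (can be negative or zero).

Answer: 27/2

Derivation:
Old median = -5
After inserting x = 40: new sorted = [-11, -9, -5, 22, 23, 40]
New median = 17/2
Delta = 17/2 - -5 = 27/2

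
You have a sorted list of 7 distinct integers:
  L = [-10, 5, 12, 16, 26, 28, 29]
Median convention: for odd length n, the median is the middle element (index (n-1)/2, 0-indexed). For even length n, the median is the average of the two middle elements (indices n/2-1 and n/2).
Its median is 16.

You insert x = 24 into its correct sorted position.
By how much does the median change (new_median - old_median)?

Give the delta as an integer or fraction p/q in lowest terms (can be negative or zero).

Answer: 4

Derivation:
Old median = 16
After inserting x = 24: new sorted = [-10, 5, 12, 16, 24, 26, 28, 29]
New median = 20
Delta = 20 - 16 = 4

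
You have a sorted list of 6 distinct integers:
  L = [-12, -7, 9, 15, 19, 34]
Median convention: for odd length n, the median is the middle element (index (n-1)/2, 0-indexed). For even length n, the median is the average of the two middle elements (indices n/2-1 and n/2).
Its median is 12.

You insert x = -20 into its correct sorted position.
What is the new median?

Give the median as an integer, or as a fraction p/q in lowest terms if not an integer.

Old list (sorted, length 6): [-12, -7, 9, 15, 19, 34]
Old median = 12
Insert x = -20
Old length even (6). Middle pair: indices 2,3 = 9,15.
New length odd (7). New median = single middle element.
x = -20: 0 elements are < x, 6 elements are > x.
New sorted list: [-20, -12, -7, 9, 15, 19, 34]
New median = 9

Answer: 9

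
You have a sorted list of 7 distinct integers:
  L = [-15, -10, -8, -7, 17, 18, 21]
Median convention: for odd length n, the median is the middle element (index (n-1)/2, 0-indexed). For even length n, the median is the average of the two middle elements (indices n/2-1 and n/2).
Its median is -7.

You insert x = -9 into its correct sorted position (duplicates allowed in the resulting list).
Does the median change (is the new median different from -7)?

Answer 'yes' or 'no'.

Old median = -7
Insert x = -9
New median = -15/2
Changed? yes

Answer: yes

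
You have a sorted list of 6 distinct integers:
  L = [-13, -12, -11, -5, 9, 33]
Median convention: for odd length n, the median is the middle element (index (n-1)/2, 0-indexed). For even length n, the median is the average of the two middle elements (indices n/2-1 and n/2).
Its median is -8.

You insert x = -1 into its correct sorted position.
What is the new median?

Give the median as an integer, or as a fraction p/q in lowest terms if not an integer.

Answer: -5

Derivation:
Old list (sorted, length 6): [-13, -12, -11, -5, 9, 33]
Old median = -8
Insert x = -1
Old length even (6). Middle pair: indices 2,3 = -11,-5.
New length odd (7). New median = single middle element.
x = -1: 4 elements are < x, 2 elements are > x.
New sorted list: [-13, -12, -11, -5, -1, 9, 33]
New median = -5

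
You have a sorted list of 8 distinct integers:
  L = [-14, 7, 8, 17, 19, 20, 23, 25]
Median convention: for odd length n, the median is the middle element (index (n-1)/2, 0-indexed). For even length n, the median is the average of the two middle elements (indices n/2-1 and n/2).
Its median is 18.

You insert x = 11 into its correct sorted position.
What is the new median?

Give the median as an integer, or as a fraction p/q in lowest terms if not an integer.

Answer: 17

Derivation:
Old list (sorted, length 8): [-14, 7, 8, 17, 19, 20, 23, 25]
Old median = 18
Insert x = 11
Old length even (8). Middle pair: indices 3,4 = 17,19.
New length odd (9). New median = single middle element.
x = 11: 3 elements are < x, 5 elements are > x.
New sorted list: [-14, 7, 8, 11, 17, 19, 20, 23, 25]
New median = 17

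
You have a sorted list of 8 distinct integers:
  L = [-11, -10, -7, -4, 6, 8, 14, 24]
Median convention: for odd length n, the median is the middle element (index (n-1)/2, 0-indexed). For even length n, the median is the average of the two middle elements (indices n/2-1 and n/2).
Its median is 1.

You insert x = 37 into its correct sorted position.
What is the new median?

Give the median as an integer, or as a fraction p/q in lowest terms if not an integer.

Answer: 6

Derivation:
Old list (sorted, length 8): [-11, -10, -7, -4, 6, 8, 14, 24]
Old median = 1
Insert x = 37
Old length even (8). Middle pair: indices 3,4 = -4,6.
New length odd (9). New median = single middle element.
x = 37: 8 elements are < x, 0 elements are > x.
New sorted list: [-11, -10, -7, -4, 6, 8, 14, 24, 37]
New median = 6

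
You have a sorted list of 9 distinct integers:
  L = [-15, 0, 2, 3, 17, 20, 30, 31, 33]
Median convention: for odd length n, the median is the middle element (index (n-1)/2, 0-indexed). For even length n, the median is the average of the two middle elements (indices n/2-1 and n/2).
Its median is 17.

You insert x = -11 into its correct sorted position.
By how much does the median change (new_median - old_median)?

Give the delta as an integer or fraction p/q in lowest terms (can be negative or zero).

Answer: -7

Derivation:
Old median = 17
After inserting x = -11: new sorted = [-15, -11, 0, 2, 3, 17, 20, 30, 31, 33]
New median = 10
Delta = 10 - 17 = -7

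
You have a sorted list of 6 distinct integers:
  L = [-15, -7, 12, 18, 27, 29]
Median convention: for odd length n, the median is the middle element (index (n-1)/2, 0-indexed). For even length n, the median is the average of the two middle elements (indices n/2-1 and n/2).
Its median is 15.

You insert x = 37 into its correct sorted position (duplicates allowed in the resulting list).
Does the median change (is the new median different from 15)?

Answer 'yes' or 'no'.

Old median = 15
Insert x = 37
New median = 18
Changed? yes

Answer: yes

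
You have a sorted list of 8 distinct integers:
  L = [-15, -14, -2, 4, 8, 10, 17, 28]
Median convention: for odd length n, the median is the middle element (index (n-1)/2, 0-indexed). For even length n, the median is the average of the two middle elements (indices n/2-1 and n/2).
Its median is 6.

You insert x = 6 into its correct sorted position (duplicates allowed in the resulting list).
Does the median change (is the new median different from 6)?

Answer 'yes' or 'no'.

Old median = 6
Insert x = 6
New median = 6
Changed? no

Answer: no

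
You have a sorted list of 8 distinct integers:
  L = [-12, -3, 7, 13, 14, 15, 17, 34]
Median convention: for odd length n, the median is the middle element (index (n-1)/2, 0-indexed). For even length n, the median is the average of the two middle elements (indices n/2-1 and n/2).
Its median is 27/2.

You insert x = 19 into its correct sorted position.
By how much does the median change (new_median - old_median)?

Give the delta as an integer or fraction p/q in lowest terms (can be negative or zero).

Answer: 1/2

Derivation:
Old median = 27/2
After inserting x = 19: new sorted = [-12, -3, 7, 13, 14, 15, 17, 19, 34]
New median = 14
Delta = 14 - 27/2 = 1/2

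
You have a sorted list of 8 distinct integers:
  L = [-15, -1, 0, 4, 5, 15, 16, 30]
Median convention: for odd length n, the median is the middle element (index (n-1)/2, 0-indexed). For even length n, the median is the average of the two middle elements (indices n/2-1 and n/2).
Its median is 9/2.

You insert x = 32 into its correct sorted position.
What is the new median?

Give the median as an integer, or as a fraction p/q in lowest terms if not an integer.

Old list (sorted, length 8): [-15, -1, 0, 4, 5, 15, 16, 30]
Old median = 9/2
Insert x = 32
Old length even (8). Middle pair: indices 3,4 = 4,5.
New length odd (9). New median = single middle element.
x = 32: 8 elements are < x, 0 elements are > x.
New sorted list: [-15, -1, 0, 4, 5, 15, 16, 30, 32]
New median = 5

Answer: 5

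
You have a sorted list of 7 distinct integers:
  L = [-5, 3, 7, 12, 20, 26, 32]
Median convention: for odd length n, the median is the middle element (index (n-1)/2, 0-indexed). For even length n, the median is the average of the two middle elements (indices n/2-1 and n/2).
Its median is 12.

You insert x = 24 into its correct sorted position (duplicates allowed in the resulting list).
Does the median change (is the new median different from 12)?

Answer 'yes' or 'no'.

Old median = 12
Insert x = 24
New median = 16
Changed? yes

Answer: yes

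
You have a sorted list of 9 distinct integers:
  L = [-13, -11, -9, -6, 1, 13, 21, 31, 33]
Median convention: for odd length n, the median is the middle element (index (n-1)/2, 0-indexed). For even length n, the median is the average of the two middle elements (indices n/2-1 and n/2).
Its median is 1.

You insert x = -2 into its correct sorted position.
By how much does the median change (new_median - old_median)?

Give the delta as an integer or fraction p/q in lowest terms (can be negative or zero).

Answer: -3/2

Derivation:
Old median = 1
After inserting x = -2: new sorted = [-13, -11, -9, -6, -2, 1, 13, 21, 31, 33]
New median = -1/2
Delta = -1/2 - 1 = -3/2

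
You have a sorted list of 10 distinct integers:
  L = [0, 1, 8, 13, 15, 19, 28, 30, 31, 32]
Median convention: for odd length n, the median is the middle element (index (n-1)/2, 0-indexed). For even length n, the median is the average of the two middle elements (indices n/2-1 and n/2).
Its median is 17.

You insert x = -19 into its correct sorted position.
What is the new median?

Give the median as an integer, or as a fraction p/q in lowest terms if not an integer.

Answer: 15

Derivation:
Old list (sorted, length 10): [0, 1, 8, 13, 15, 19, 28, 30, 31, 32]
Old median = 17
Insert x = -19
Old length even (10). Middle pair: indices 4,5 = 15,19.
New length odd (11). New median = single middle element.
x = -19: 0 elements are < x, 10 elements are > x.
New sorted list: [-19, 0, 1, 8, 13, 15, 19, 28, 30, 31, 32]
New median = 15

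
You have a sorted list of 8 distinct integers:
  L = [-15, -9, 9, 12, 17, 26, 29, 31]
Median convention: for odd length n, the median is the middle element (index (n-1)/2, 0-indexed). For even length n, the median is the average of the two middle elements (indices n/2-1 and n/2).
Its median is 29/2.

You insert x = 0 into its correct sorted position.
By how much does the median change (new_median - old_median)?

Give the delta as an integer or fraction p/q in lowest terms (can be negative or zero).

Old median = 29/2
After inserting x = 0: new sorted = [-15, -9, 0, 9, 12, 17, 26, 29, 31]
New median = 12
Delta = 12 - 29/2 = -5/2

Answer: -5/2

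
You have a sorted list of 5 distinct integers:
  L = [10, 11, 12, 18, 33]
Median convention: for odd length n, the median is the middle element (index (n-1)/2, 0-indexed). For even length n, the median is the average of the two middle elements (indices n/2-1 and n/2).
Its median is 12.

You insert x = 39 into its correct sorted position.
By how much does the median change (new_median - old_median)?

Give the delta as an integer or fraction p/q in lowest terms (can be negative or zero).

Old median = 12
After inserting x = 39: new sorted = [10, 11, 12, 18, 33, 39]
New median = 15
Delta = 15 - 12 = 3

Answer: 3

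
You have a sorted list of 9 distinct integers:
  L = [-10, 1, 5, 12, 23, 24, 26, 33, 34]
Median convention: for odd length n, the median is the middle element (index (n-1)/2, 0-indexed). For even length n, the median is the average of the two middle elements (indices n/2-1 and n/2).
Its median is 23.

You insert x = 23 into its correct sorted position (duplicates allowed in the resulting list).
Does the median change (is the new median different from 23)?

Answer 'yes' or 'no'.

Old median = 23
Insert x = 23
New median = 23
Changed? no

Answer: no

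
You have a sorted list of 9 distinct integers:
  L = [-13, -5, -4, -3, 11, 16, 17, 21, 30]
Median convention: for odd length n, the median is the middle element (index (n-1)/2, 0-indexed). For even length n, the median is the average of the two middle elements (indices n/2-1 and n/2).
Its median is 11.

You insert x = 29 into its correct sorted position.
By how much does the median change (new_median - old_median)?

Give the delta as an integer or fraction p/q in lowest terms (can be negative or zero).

Old median = 11
After inserting x = 29: new sorted = [-13, -5, -4, -3, 11, 16, 17, 21, 29, 30]
New median = 27/2
Delta = 27/2 - 11 = 5/2

Answer: 5/2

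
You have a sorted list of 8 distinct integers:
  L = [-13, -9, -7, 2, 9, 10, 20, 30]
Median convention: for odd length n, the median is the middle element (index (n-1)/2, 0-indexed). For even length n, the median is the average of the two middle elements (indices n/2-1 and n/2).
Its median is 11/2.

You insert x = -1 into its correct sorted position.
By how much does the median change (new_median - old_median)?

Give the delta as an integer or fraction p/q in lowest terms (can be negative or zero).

Answer: -7/2

Derivation:
Old median = 11/2
After inserting x = -1: new sorted = [-13, -9, -7, -1, 2, 9, 10, 20, 30]
New median = 2
Delta = 2 - 11/2 = -7/2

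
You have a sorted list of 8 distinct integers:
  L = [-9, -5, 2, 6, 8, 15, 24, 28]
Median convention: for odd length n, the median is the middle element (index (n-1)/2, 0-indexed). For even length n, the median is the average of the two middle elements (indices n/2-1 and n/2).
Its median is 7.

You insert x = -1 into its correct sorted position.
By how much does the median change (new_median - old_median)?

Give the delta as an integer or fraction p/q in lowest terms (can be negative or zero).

Old median = 7
After inserting x = -1: new sorted = [-9, -5, -1, 2, 6, 8, 15, 24, 28]
New median = 6
Delta = 6 - 7 = -1

Answer: -1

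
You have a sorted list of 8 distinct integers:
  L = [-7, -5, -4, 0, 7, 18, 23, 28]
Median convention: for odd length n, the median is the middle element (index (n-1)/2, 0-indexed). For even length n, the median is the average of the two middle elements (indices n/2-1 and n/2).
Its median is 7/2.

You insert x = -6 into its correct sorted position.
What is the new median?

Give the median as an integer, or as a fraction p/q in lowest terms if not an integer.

Old list (sorted, length 8): [-7, -5, -4, 0, 7, 18, 23, 28]
Old median = 7/2
Insert x = -6
Old length even (8). Middle pair: indices 3,4 = 0,7.
New length odd (9). New median = single middle element.
x = -6: 1 elements are < x, 7 elements are > x.
New sorted list: [-7, -6, -5, -4, 0, 7, 18, 23, 28]
New median = 0

Answer: 0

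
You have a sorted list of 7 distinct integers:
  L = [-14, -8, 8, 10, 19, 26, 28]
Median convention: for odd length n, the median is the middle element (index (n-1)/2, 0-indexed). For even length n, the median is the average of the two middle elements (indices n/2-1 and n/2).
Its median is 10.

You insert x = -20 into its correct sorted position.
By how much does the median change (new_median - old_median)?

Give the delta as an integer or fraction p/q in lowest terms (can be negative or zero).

Answer: -1

Derivation:
Old median = 10
After inserting x = -20: new sorted = [-20, -14, -8, 8, 10, 19, 26, 28]
New median = 9
Delta = 9 - 10 = -1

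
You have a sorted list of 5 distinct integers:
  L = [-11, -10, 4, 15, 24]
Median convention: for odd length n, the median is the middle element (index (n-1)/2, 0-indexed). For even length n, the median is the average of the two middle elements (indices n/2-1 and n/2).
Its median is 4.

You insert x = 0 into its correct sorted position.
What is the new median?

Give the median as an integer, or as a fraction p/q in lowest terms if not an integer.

Old list (sorted, length 5): [-11, -10, 4, 15, 24]
Old median = 4
Insert x = 0
Old length odd (5). Middle was index 2 = 4.
New length even (6). New median = avg of two middle elements.
x = 0: 2 elements are < x, 3 elements are > x.
New sorted list: [-11, -10, 0, 4, 15, 24]
New median = 2

Answer: 2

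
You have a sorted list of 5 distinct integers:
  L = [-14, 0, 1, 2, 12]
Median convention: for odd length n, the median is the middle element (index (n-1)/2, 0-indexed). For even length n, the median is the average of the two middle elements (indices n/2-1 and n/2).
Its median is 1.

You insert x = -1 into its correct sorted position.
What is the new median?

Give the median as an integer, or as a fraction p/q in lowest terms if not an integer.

Answer: 1/2

Derivation:
Old list (sorted, length 5): [-14, 0, 1, 2, 12]
Old median = 1
Insert x = -1
Old length odd (5). Middle was index 2 = 1.
New length even (6). New median = avg of two middle elements.
x = -1: 1 elements are < x, 4 elements are > x.
New sorted list: [-14, -1, 0, 1, 2, 12]
New median = 1/2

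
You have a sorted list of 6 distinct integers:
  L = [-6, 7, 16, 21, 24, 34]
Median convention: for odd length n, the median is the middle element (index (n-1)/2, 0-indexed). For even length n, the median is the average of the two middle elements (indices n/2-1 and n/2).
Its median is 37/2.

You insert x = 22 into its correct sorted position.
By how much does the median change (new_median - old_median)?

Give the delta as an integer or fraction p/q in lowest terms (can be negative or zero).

Answer: 5/2

Derivation:
Old median = 37/2
After inserting x = 22: new sorted = [-6, 7, 16, 21, 22, 24, 34]
New median = 21
Delta = 21 - 37/2 = 5/2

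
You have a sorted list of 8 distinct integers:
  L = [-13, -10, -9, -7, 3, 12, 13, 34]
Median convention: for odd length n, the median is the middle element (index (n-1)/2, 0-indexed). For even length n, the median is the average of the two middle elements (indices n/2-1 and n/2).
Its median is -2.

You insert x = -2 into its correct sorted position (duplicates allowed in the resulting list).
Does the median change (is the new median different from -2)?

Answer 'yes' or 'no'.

Answer: no

Derivation:
Old median = -2
Insert x = -2
New median = -2
Changed? no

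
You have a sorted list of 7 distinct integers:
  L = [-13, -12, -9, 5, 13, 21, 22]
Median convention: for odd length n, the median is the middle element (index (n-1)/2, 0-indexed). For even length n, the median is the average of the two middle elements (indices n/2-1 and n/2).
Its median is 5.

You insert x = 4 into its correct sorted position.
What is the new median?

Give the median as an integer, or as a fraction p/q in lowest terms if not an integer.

Answer: 9/2

Derivation:
Old list (sorted, length 7): [-13, -12, -9, 5, 13, 21, 22]
Old median = 5
Insert x = 4
Old length odd (7). Middle was index 3 = 5.
New length even (8). New median = avg of two middle elements.
x = 4: 3 elements are < x, 4 elements are > x.
New sorted list: [-13, -12, -9, 4, 5, 13, 21, 22]
New median = 9/2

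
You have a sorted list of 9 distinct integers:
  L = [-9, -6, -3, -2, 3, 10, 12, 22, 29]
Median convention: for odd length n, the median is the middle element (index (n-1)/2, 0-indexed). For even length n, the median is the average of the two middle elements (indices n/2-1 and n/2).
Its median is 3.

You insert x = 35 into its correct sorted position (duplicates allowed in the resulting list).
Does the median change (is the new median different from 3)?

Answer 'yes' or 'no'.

Answer: yes

Derivation:
Old median = 3
Insert x = 35
New median = 13/2
Changed? yes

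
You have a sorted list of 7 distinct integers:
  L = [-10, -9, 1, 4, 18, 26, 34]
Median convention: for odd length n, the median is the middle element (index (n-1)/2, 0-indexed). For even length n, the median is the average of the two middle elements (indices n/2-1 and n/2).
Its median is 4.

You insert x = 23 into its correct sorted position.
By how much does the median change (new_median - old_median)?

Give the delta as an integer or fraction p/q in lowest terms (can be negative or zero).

Answer: 7

Derivation:
Old median = 4
After inserting x = 23: new sorted = [-10, -9, 1, 4, 18, 23, 26, 34]
New median = 11
Delta = 11 - 4 = 7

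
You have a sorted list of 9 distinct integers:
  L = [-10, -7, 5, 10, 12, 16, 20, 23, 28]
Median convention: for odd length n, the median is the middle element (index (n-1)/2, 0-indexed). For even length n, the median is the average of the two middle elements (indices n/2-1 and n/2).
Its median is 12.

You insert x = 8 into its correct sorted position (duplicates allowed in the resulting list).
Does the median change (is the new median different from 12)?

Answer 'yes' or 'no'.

Answer: yes

Derivation:
Old median = 12
Insert x = 8
New median = 11
Changed? yes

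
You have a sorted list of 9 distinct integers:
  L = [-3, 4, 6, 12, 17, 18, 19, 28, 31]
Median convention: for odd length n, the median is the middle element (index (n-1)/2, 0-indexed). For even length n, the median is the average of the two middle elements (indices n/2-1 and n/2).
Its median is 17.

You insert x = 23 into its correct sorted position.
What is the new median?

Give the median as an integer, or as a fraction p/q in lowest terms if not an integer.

Old list (sorted, length 9): [-3, 4, 6, 12, 17, 18, 19, 28, 31]
Old median = 17
Insert x = 23
Old length odd (9). Middle was index 4 = 17.
New length even (10). New median = avg of two middle elements.
x = 23: 7 elements are < x, 2 elements are > x.
New sorted list: [-3, 4, 6, 12, 17, 18, 19, 23, 28, 31]
New median = 35/2

Answer: 35/2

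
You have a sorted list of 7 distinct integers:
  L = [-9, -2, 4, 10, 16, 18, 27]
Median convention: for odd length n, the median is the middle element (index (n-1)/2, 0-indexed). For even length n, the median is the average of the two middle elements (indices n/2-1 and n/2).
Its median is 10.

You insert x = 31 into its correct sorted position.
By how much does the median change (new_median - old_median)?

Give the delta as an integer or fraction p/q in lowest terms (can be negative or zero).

Old median = 10
After inserting x = 31: new sorted = [-9, -2, 4, 10, 16, 18, 27, 31]
New median = 13
Delta = 13 - 10 = 3

Answer: 3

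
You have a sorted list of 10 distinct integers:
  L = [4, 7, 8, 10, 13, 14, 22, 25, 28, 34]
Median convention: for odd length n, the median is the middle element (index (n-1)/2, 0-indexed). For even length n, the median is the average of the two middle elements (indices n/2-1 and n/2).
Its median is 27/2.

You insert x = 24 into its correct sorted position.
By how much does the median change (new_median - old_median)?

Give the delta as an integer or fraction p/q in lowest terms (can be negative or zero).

Old median = 27/2
After inserting x = 24: new sorted = [4, 7, 8, 10, 13, 14, 22, 24, 25, 28, 34]
New median = 14
Delta = 14 - 27/2 = 1/2

Answer: 1/2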